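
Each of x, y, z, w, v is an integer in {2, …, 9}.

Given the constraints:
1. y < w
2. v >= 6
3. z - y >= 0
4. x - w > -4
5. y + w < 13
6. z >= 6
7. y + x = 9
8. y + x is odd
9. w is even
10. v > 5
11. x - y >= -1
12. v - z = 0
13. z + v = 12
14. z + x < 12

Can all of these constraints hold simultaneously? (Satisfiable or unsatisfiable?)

Take x = 4, y = 5, z = 6, w = 6, v = 6. Then constraint 3: z - y = 1; constraint 4: x - w = -2, and every other listed constraint is also met.

Satisfiable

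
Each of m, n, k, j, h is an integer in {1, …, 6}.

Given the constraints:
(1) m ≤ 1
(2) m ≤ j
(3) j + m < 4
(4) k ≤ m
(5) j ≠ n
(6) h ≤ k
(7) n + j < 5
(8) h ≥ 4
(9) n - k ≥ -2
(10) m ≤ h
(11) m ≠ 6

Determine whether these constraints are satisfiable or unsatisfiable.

From constraints 6 and 8: k ≥ h and h ≥ 4, so k ≥ 4. From constraints 1 and 4: k ≤ m and m ≤ 1, so k ≤ 1. But 1 < 4, so no value of k works.

Unsatisfiable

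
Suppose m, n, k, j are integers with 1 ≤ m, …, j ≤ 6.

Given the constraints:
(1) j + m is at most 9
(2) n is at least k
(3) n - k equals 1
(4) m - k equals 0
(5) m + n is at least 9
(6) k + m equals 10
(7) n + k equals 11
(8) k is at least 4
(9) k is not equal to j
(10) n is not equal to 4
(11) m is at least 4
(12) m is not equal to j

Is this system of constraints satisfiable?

Satisfiable

Setting (m, n, k, j) = (5, 6, 5, 2) satisfies everything: constraint 1: j + m = 7; constraint 3: n - k = 1, and the others follow.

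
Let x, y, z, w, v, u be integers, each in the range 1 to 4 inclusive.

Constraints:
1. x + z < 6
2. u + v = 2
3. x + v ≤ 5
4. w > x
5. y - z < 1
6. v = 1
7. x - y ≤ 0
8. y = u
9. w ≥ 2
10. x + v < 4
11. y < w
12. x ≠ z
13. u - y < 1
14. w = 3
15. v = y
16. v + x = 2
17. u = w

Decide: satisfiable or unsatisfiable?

Constraint 6 fixes v = 1 and constraint 14 fixes w = 3. Constraints 8, 15, and 17 give v = y = u = w, so v = w. But 1 ≠ 3 — contradiction.

Unsatisfiable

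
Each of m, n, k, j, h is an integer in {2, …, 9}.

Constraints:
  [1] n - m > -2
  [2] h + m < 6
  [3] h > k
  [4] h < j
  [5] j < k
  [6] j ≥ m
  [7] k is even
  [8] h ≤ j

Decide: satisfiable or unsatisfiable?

Constraints 3, 4, and 5 give k < h, h < j, j < k. Chaining: k < h < j < k, which forces k < k — impossible.

Unsatisfiable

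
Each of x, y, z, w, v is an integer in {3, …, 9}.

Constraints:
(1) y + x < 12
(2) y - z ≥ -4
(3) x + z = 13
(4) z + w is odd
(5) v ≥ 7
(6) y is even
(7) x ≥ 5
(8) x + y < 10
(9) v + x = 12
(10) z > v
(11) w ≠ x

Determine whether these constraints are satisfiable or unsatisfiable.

Satisfiable

Take x = 5, y = 4, z = 8, w = 9, v = 7. Then constraint 1: y + x = 9; constraint 2: y - z = -4, and every other listed constraint is also met.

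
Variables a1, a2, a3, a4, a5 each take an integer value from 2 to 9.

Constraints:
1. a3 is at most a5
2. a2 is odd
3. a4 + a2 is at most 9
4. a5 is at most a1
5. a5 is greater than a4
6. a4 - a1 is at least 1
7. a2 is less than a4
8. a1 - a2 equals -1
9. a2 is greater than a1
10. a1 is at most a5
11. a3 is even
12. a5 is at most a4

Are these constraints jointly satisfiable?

Constraints 4, 5, 7, and 9 give a5 ≤ a1, a1 < a2, a2 < a4, a4 < a5. Chaining: a5 ≤ a1 < a2 < a4 < a5, which forces a5 < a5 — impossible.

Unsatisfiable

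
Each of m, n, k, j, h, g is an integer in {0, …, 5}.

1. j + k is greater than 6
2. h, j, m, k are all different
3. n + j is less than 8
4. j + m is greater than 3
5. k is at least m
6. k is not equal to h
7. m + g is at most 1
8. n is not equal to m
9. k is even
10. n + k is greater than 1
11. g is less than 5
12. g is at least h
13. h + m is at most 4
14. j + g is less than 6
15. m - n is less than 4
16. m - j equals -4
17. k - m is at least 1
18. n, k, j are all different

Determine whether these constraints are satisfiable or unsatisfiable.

Satisfiable

One satisfying assignment is m = 1, n = 0, k = 4, j = 5, h = 0, g = 0.
For the less obvious constraints — constraint 1: j + k = 9; constraint 3: n + j = 5 — and the others hold by inspection.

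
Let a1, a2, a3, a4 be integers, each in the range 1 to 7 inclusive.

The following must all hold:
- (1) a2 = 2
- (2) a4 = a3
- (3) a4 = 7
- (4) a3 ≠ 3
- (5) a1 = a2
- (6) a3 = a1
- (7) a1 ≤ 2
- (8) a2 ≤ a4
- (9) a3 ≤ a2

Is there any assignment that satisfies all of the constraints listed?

Unsatisfiable

Constraint 3 fixes a4 = 7 and constraint 1 fixes a2 = 2. Constraints 2, 5, and 6 give a4 = a3 = a1 = a2, so a4 = a2. But 7 ≠ 2 — contradiction.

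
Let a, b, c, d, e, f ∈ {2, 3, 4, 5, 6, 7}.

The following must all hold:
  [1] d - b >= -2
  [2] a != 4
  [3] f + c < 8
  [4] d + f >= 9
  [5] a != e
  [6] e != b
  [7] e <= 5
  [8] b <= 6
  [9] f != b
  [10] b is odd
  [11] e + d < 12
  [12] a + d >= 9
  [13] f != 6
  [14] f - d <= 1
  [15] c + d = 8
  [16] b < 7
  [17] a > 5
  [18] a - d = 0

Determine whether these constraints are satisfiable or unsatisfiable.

Try a = 6, b = 5, c = 2, d = 6, e = 4, f = 4.
Check constraint 1: d - b = 1; constraint 3: f + c = 6; constraint 4: d + f = 10. The remaining constraints are straightforward to verify.

Satisfiable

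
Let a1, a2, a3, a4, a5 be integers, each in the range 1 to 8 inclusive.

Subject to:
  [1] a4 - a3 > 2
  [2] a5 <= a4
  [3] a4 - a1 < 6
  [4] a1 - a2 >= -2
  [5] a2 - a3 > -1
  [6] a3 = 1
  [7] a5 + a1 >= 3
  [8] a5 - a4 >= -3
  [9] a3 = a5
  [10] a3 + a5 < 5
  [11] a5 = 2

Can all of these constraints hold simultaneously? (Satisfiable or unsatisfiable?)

Unsatisfiable

Constraint 6 fixes a3 = 1 and constraint 11 fixes a5 = 2, but constraint 9 requires a3 = a5. Since 1 ≠ 2, contradiction.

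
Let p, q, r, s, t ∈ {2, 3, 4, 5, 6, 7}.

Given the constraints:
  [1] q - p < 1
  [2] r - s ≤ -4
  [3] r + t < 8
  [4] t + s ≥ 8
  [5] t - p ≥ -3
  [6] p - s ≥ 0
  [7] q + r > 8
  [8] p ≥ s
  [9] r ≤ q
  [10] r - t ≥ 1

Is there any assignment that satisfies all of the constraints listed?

Constraints 2, 5, 6, and 10 give s − r ≥ 4, r − t ≥ 1, t − p ≥ -3, p − s ≥ 0.
Adding all 4 inequalities: the left sides telescope to 0, and the right sides sum to 4 + 1 + (-3) + 0 = 2. So 0 ≥ 2, which is false.

Unsatisfiable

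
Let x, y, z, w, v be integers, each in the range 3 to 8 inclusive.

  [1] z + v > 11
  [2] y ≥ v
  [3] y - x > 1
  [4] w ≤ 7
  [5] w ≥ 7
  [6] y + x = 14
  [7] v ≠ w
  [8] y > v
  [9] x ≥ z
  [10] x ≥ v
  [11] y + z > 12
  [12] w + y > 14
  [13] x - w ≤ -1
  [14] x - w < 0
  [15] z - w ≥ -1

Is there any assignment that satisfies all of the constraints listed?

One satisfying assignment is x = 6, y = 8, z = 6, w = 7, v = 6.
For the less obvious constraints — constraint 1: z + v = 12; constraint 3: y - x = 2 — and the others hold by inspection.

Satisfiable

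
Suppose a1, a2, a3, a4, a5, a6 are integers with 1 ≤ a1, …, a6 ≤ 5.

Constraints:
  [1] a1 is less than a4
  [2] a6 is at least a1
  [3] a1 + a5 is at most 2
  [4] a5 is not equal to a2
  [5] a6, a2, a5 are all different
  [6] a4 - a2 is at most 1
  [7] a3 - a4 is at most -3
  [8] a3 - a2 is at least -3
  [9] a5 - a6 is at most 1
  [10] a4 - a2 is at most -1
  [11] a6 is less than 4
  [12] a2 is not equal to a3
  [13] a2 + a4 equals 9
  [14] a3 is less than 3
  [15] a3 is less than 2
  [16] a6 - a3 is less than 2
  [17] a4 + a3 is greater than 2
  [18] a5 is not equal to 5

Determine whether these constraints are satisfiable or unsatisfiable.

Constraints 7, 8, and 10 give a4 − a3 ≥ 3, a3 − a2 ≥ -3, a2 − a4 ≥ 1.
Adding all 3 inequalities: the left sides telescope to 0, and the right sides sum to 3 + (-3) + 1 = 1. So 0 ≥ 1, which is false.

Unsatisfiable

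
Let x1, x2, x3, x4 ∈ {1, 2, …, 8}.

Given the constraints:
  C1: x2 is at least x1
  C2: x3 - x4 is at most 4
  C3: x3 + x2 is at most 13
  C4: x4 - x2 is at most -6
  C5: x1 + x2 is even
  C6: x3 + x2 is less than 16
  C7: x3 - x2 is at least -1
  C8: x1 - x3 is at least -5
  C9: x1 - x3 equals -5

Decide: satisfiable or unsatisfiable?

Unsatisfiable

Constraints 2, 4, and 7 give x2 − x4 ≥ 6, x4 − x3 ≥ -4, x3 − x2 ≥ -1.
Adding all 3 inequalities: the left sides telescope to 0, and the right sides sum to 6 + (-4) + (-1) = 1. So 0 ≥ 1, which is false.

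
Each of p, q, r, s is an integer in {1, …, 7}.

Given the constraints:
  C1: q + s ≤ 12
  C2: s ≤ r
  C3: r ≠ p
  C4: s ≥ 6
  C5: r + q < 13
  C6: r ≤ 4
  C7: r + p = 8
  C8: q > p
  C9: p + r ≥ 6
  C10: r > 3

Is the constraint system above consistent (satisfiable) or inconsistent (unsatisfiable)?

From constraints 2 and 4: r ≥ s and s ≥ 6, so r ≥ 6. From constraint 6: r ≤ 4. But 4 < 6, so no value of r works.

Unsatisfiable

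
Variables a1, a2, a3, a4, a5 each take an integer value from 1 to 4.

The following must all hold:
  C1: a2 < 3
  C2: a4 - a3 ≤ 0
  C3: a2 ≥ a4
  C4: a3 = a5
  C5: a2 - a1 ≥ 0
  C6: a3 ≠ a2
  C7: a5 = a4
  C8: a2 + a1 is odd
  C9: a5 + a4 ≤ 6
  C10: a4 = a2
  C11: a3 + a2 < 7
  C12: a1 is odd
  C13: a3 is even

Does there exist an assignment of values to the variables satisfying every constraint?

Unsatisfiable

From constraints 4, 7, and 10, a3 = a5 = a4 = a2, so a3 = a2. But constraint 6 says a3 ≠ a2. Contradiction.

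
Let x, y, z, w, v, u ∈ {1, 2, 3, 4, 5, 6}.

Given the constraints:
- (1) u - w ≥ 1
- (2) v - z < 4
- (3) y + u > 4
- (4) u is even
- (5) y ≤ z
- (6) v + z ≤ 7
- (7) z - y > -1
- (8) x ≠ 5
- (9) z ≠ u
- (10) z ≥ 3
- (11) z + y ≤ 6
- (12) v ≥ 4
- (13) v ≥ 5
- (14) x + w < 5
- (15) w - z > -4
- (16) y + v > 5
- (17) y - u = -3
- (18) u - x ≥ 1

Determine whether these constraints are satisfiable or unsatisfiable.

From constraint 13: v ≥ 5. From constraint 10: z ≥ 3. Hence v + z ≥ 8. But constraint 6 requires v + z ≤ 7, and 7 < 8. Contradiction.

Unsatisfiable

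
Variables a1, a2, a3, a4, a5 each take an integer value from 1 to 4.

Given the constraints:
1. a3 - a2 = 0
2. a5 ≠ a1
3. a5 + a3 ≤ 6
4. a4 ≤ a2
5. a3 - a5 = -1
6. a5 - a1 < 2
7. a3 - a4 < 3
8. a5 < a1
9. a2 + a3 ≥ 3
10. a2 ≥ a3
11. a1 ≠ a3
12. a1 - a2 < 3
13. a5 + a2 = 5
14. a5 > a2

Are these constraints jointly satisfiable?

Satisfiable

Try a1 = 4, a2 = 2, a3 = 2, a4 = 2, a5 = 3.
Check constraint 1: a3 - a2 = 0; constraint 3: a5 + a3 = 5; constraint 5: a3 - a5 = -1. The remaining constraints are straightforward to verify.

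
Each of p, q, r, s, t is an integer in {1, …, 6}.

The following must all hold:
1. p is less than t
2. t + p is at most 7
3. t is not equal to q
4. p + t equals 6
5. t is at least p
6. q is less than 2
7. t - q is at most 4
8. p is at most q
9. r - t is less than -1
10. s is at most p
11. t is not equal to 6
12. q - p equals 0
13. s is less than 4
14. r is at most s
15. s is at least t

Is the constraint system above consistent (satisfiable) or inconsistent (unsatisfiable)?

Unsatisfiable

Constraints 1, 10, and 15 give s ≤ p, p < t, t ≤ s. Chaining: s ≤ p < t ≤ s, which forces s < s — impossible.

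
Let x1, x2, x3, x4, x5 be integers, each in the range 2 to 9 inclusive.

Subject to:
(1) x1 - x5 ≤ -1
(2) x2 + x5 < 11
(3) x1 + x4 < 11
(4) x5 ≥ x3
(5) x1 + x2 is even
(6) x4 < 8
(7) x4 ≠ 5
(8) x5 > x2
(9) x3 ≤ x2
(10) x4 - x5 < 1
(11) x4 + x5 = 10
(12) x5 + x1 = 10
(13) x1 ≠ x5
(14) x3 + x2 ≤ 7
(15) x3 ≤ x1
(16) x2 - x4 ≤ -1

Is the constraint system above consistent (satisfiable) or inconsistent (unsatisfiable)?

Satisfiable

Take x1 = 4, x2 = 2, x3 = 2, x4 = 4, x5 = 6. Then constraint 1: x1 - x5 = -2; constraint 2: x2 + x5 = 8; constraint 3: x1 + x4 = 8, and every other listed constraint is also met.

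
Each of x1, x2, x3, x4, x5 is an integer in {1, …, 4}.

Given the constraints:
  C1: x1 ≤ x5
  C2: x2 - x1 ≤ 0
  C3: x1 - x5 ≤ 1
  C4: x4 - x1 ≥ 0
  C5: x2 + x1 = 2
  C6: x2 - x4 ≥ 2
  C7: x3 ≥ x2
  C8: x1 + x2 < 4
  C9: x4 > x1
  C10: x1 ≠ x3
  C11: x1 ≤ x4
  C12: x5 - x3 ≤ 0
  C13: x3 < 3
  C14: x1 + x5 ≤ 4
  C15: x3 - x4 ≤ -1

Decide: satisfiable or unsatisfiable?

Constraints 2, 3, 6, 12, and 15 give x2 − x4 ≥ 2, x4 − x3 ≥ 1, x3 − x5 ≥ 0, x5 − x1 ≥ -1, x1 − x2 ≥ 0.
Adding all 5 inequalities: the left sides telescope to 0, and the right sides sum to 2 + 1 + 0 + (-1) + 0 = 2. So 0 ≥ 2, which is false.

Unsatisfiable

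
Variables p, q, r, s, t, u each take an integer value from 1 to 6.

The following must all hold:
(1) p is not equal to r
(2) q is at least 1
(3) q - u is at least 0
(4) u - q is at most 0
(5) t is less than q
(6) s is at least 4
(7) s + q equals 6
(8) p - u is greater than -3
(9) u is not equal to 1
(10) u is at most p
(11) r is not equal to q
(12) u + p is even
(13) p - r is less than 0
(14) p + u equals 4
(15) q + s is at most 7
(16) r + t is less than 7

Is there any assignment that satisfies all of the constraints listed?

Satisfiable

Setting (p, q, r, s, t, u) = (2, 2, 5, 4, 1, 2) satisfies everything: constraint 3: q - u = 0; constraint 4: u - q = 0; constraint 7: s + q = 6, and the others follow.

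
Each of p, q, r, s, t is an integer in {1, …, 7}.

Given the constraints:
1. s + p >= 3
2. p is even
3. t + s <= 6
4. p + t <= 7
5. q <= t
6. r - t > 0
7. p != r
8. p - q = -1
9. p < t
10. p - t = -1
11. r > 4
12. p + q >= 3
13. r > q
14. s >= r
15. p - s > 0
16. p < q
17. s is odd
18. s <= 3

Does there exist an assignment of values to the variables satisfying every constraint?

Constraints 5, 6, 14, 15, and 16 give p < q, q ≤ t, t < r, r ≤ s, s < p. Chaining: p < q ≤ t < r ≤ s < p, which forces p < p — impossible.

Unsatisfiable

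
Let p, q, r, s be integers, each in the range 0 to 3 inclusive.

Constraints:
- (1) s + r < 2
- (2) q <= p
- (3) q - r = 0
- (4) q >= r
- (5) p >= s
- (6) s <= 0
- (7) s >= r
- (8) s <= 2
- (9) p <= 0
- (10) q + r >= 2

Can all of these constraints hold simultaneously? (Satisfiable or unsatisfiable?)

Unsatisfiable

From constraints 2 and 9: q ≤ p ≤ 0. From constraints 6 and 7: r ≤ s ≤ 0. Hence q + r ≤ 0. But constraint 10 requires q + r ≥ 2, and 2 > 0. Contradiction.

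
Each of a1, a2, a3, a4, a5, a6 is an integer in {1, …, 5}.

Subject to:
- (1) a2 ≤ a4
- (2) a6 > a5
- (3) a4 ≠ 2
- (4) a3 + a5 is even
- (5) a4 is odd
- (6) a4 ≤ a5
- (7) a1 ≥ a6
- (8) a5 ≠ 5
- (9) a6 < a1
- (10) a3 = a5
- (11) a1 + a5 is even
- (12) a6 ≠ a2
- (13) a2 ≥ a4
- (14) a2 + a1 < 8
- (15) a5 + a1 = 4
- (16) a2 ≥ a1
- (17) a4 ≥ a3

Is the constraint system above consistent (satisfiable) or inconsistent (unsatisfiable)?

Constraints 1, 2, 6, 9, and 16 give a1 ≤ a2, a2 ≤ a4, a4 ≤ a5, a5 < a6, a6 < a1. Chaining: a1 ≤ a2 ≤ a4 ≤ a5 < a6 < a1, which forces a1 < a1 — impossible.

Unsatisfiable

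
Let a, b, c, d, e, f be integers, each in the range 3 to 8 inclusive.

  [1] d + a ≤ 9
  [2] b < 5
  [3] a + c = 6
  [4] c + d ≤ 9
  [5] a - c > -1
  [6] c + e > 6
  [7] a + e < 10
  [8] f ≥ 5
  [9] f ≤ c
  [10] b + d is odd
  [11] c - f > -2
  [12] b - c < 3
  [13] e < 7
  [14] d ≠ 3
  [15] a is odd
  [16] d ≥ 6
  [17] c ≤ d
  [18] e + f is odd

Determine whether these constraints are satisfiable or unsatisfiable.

Unsatisfiable

From constraints 8 and 9: c ≥ f ≥ 5. From constraint 16: d ≥ 6. Hence c + d ≥ 11. But constraint 4 requires c + d ≤ 9, and 9 < 11. Contradiction.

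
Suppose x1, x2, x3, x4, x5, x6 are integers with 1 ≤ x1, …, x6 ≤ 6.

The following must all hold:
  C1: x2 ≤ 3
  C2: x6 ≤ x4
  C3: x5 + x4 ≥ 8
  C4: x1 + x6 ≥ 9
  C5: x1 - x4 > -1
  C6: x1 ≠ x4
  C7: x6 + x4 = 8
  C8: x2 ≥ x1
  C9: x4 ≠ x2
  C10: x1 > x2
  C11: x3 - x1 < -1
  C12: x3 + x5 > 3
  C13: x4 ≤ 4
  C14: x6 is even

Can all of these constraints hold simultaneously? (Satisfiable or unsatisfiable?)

Unsatisfiable

From constraints 1 and 8: x1 ≤ x2 ≤ 3. From constraints 2 and 13: x6 ≤ x4 ≤ 4. Hence x1 + x6 ≤ 7. But constraint 4 requires x1 + x6 ≥ 9, and 9 > 7. Contradiction.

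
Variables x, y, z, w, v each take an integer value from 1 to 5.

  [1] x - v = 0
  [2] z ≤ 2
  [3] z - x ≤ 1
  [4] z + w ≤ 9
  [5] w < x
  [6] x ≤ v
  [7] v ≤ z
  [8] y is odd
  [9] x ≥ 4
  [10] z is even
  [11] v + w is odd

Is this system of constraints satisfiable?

Unsatisfiable

From constraints 6 and 9: v ≥ x and x ≥ 4, so v ≥ 4. From constraints 2 and 7: v ≤ z and z ≤ 2, so v ≤ 2. But 2 < 4, so no value of v works.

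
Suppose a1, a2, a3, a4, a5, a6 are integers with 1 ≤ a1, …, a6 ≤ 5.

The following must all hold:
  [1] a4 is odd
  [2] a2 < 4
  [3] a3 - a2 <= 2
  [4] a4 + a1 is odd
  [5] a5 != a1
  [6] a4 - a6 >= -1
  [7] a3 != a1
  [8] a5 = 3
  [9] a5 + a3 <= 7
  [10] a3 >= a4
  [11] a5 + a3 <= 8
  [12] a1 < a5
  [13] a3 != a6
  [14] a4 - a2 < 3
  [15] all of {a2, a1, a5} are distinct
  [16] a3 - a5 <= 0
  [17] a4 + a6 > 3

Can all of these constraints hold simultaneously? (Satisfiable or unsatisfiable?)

Satisfiable

The assignment a1 = 2, a2 = 1, a3 = 3, a4 = 3, a5 = 3, a6 = 1 works:
  constraint 3 holds since a3 - a2 = 2.
  constraint 6 holds since a4 - a6 = 2.
The rest check out directly.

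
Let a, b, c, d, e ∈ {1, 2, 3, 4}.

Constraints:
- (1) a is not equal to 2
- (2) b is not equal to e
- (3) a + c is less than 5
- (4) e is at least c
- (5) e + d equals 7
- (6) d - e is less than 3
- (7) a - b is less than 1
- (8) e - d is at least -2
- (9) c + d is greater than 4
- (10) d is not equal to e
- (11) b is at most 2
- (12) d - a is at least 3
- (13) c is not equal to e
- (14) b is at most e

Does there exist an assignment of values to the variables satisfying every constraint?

Satisfiable

Take a = 1, b = 2, c = 1, d = 4, e = 3. Then constraint 3: a + c = 2; constraint 5: e + d = 7, and every other listed constraint is also met.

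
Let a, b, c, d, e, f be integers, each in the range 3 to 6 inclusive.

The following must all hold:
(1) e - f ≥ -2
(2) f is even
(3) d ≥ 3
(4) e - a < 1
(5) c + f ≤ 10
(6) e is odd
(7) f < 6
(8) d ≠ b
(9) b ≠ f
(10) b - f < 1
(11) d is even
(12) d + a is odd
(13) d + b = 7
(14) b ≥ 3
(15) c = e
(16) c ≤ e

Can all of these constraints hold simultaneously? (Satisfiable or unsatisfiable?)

Setting (a, b, c, d, e, f) = (5, 3, 5, 4, 5, 4) satisfies everything: constraint 1: e - f = 1; constraint 4: e - a = 0; constraint 5: c + f = 9, and the others follow.

Satisfiable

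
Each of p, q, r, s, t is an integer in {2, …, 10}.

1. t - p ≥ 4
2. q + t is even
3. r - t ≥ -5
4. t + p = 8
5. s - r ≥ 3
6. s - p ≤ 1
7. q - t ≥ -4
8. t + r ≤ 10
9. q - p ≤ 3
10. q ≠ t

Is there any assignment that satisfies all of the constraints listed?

Unsatisfiable

Constraints 1, 3, 5, and 6 give r − t ≥ -5, t − p ≥ 4, p − s ≥ -1, s − r ≥ 3.
Adding all 4 inequalities: the left sides telescope to 0, and the right sides sum to (-5) + 4 + (-1) + 3 = 1. So 0 ≥ 1, which is false.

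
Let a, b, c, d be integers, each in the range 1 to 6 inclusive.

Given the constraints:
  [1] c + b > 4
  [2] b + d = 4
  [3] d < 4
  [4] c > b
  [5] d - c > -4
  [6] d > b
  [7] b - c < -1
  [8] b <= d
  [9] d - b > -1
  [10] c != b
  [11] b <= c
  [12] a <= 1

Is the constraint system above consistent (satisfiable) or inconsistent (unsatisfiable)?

Satisfiable

The assignment a = 1, b = 1, c = 5, d = 3 works:
  constraint 1 holds since c + b = 6.
  constraint 2 holds since b + d = 4.
  constraint 5 holds since d - c = -2.
The rest check out directly.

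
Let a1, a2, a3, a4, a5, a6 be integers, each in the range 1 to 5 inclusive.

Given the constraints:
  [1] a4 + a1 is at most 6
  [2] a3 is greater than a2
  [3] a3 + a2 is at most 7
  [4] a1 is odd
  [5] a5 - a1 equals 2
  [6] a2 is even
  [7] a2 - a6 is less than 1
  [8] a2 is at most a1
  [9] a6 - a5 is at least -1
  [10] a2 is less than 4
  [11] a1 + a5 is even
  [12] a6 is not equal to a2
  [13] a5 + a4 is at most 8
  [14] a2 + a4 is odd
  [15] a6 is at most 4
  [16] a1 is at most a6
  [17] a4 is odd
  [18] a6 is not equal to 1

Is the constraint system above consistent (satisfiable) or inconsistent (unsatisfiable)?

Satisfiable

Try a1 = 3, a2 = 2, a3 = 4, a4 = 3, a5 = 5, a6 = 4.
Check constraint 1: a4 + a1 = 6; constraint 3: a3 + a2 = 6. The remaining constraints are straightforward to verify.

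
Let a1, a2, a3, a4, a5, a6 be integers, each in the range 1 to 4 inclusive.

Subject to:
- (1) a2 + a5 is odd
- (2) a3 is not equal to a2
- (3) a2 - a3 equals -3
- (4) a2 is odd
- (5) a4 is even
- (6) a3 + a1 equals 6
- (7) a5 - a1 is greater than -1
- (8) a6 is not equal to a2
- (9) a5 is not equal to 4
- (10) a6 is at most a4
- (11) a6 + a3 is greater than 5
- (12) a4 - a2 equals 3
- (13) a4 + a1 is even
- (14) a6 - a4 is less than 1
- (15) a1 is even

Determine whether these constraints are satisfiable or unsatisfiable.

Satisfiable

One satisfying assignment is a1 = 2, a2 = 1, a3 = 4, a4 = 4, a5 = 2, a6 = 4.
For the less obvious constraints — constraint 3: a2 - a3 = -3; constraint 6: a3 + a1 = 6; constraint 7: a5 - a1 = 0 — and the others hold by inspection.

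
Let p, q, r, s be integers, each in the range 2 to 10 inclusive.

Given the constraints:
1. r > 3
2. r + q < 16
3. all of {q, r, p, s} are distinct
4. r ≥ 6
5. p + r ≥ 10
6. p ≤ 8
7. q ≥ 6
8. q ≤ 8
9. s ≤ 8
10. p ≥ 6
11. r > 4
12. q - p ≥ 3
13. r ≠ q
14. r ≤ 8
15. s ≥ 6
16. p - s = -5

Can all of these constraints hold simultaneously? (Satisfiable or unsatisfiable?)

Constraints 4, 6, 7, 8, 9, 10, 14, and 15 confine each of q, r, p, s to the 3 values {6, …, 8}.
Constraint 3 requires all 4 of them to be distinct, but only 3 values are available — impossible by the pigeonhole principle.

Unsatisfiable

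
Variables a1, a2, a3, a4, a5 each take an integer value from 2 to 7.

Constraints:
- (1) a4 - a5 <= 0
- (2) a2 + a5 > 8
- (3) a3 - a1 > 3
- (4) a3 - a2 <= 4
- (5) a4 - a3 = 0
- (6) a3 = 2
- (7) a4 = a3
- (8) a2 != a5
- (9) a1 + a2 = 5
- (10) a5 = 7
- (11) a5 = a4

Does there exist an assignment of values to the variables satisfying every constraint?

Constraint 10 fixes a5 = 7 and constraint 6 fixes a3 = 2. Constraints 7 and 11 give a5 = a4 = a3, so a5 = a3. But 7 ≠ 2 — contradiction.

Unsatisfiable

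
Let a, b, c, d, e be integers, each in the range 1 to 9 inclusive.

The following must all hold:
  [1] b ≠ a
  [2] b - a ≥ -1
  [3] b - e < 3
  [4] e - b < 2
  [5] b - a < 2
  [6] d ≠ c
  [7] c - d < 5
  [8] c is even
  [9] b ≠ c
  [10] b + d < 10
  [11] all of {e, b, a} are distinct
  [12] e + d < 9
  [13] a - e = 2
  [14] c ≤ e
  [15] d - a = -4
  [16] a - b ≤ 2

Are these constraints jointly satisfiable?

Take a = 6, b = 5, c = 4, d = 2, e = 4. Then constraint 2: b - a = -1; constraint 3: b - e = 1; constraint 4: e - b = -1, and every other listed constraint is also met.

Satisfiable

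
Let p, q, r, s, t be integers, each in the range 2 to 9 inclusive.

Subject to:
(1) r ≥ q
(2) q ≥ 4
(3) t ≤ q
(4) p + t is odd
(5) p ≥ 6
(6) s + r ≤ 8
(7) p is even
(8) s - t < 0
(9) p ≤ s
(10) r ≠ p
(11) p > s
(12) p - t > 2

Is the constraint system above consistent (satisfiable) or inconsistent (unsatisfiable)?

Unsatisfiable

From constraints 5 and 9: s ≥ p ≥ 6. From constraints 1 and 2: r ≥ q ≥ 4. Hence s + r ≥ 10. But constraint 6 requires s + r ≤ 8, and 8 < 10. Contradiction.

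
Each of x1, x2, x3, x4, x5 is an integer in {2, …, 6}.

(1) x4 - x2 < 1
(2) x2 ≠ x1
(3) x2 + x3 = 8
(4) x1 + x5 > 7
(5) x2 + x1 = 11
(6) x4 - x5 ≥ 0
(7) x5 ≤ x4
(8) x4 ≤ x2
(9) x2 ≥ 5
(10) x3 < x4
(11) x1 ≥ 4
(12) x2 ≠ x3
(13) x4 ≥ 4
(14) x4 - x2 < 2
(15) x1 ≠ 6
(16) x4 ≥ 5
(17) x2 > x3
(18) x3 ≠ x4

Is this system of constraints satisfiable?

Take x1 = 5, x2 = 6, x3 = 2, x4 = 5, x5 = 4. Then constraint 1: x4 - x2 = -1; constraint 3: x2 + x3 = 8; constraint 4: x1 + x5 = 9, and every other listed constraint is also met.

Satisfiable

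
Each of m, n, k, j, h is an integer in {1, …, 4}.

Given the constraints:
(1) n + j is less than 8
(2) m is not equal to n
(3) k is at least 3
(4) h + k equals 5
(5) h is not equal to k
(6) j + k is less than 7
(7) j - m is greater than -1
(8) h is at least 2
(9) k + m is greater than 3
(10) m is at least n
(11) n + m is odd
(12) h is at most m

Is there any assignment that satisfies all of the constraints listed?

Satisfiable

Try m = 3, n = 2, k = 3, j = 3, h = 2.
Check constraint 1: n + j = 5; constraint 4: h + k = 5. The remaining constraints are straightforward to verify.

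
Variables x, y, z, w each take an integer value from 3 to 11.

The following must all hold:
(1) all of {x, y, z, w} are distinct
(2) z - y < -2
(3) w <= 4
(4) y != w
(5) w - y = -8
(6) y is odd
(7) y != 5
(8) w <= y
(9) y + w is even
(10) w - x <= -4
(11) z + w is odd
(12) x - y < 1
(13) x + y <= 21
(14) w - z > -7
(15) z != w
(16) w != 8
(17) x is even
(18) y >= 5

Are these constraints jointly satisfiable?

Satisfiable

Setting (x, y, z, w) = (10, 11, 8, 3) satisfies everything: constraint 2: z - y = -3; constraint 5: w - y = -8; constraint 10: w - x = -7, and the others follow.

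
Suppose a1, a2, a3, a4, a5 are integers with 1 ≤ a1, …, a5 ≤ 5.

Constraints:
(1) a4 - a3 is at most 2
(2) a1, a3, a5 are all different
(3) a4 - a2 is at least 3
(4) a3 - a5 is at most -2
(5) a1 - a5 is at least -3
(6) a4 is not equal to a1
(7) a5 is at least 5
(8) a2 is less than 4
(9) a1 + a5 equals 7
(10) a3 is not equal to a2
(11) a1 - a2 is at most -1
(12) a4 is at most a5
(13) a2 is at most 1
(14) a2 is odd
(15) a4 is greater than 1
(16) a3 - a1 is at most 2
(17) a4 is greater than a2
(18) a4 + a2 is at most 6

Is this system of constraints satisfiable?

Constraints 1, 3, 4, 5, and 11 give a2 − a1 ≥ 1, a1 − a5 ≥ -3, a5 − a3 ≥ 2, a3 − a4 ≥ -2, a4 − a2 ≥ 3.
Adding all 5 inequalities: the left sides telescope to 0, and the right sides sum to 1 + (-3) + 2 + (-2) + 3 = 1. So 0 ≥ 1, which is false.

Unsatisfiable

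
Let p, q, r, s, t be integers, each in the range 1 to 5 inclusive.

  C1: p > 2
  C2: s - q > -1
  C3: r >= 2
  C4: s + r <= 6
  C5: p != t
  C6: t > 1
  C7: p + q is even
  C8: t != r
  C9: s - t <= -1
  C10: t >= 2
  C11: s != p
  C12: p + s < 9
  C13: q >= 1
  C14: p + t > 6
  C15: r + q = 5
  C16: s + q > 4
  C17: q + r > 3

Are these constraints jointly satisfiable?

Satisfiable

Setting (p, q, r, s, t) = (4, 2, 3, 3, 5) satisfies everything: constraint 2: s - q = 1; constraint 4: s + r = 6; constraint 9: s - t = -2, and the others follow.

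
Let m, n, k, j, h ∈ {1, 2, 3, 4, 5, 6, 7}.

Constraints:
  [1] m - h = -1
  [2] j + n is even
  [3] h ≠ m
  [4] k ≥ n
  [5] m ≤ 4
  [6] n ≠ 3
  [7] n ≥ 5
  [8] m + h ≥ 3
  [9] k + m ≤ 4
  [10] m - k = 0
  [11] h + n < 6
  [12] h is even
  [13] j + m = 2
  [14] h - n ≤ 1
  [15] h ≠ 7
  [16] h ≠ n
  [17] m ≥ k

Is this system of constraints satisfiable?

Unsatisfiable

From constraints 4 and 7: k ≥ n and n ≥ 5, so k ≥ 5. From constraints 5 and 17: k ≤ m and m ≤ 4, so k ≤ 4. But 4 < 5, so no value of k works.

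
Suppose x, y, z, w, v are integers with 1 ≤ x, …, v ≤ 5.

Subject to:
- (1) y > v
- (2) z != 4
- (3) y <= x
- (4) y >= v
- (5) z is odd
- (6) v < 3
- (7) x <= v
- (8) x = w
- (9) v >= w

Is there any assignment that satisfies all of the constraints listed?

Constraints 1, 3, and 7 give x ≤ v, v < y, y ≤ x. Chaining: x ≤ v < y ≤ x, which forces x < x — impossible.

Unsatisfiable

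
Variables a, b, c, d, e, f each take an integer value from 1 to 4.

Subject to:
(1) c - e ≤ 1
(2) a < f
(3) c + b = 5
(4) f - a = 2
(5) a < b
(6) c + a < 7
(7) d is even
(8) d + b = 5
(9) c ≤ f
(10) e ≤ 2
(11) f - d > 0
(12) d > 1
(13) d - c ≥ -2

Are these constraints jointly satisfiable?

The assignment a = 2, b = 3, c = 2, d = 2, e = 2, f = 4 works:
  constraint 1 holds since c - e = 0.
  constraint 3 holds since c + b = 5.
The rest check out directly.

Satisfiable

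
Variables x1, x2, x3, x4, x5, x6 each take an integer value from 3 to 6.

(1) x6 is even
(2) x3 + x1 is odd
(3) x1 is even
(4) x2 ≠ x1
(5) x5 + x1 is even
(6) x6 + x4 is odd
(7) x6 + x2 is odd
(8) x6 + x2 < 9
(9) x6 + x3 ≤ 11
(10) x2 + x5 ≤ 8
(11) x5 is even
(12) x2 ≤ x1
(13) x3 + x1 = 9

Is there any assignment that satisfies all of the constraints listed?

Satisfiable

The assignment x1 = 4, x2 = 3, x3 = 5, x4 = 5, x5 = 4, x6 = 4 works:
  constraint 8 holds since x6 + x2 = 7.
  constraint 9 holds since x6 + x3 = 9.
The rest check out directly.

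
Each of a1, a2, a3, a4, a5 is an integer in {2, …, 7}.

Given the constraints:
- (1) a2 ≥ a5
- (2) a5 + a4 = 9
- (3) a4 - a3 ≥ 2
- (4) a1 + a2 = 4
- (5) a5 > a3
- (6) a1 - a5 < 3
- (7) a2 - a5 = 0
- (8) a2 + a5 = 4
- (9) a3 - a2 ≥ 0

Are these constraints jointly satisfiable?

Unsatisfiable

Constraints 1, 5, and 9 give a3 < a5, a5 ≤ a2, a2 ≤ a3. Chaining: a3 < a5 ≤ a2 ≤ a3, which forces a3 < a3 — impossible.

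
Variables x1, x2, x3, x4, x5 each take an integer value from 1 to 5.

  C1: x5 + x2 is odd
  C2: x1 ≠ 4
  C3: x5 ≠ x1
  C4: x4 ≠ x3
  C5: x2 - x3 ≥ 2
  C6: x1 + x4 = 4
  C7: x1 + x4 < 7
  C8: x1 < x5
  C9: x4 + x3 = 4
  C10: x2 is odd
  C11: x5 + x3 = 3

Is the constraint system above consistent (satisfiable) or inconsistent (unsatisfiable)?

Setting (x1, x2, x3, x4, x5) = (1, 5, 1, 3, 2) satisfies everything: constraint 5: x2 - x3 = 4; constraint 6: x1 + x4 = 4; constraint 7: x1 + x4 = 4, and the others follow.

Satisfiable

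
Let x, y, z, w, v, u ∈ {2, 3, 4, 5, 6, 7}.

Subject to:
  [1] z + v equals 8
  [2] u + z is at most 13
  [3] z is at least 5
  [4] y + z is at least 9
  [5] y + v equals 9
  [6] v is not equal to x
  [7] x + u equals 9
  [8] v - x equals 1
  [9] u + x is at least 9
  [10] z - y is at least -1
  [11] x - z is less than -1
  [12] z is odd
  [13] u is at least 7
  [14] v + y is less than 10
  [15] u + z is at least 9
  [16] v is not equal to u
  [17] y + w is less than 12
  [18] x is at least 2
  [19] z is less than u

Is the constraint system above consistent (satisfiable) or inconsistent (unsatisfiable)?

Satisfiable

Setting (x, y, z, w, v, u) = (2, 6, 5, 3, 3, 7) satisfies everything: constraint 1: z + v = 8; constraint 2: u + z = 12; constraint 4: y + z = 11, and the others follow.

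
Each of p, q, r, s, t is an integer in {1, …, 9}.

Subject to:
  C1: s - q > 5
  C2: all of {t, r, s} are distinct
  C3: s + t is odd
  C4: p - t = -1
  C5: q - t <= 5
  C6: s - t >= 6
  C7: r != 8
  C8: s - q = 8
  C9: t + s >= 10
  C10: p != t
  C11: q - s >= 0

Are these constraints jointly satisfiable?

Constraints 5, 6, and 11 give s − t ≥ 6, t − q ≥ -5, q − s ≥ 0.
Adding all 3 inequalities: the left sides telescope to 0, and the right sides sum to 6 + (-5) + 0 = 1. So 0 ≥ 1, which is false.

Unsatisfiable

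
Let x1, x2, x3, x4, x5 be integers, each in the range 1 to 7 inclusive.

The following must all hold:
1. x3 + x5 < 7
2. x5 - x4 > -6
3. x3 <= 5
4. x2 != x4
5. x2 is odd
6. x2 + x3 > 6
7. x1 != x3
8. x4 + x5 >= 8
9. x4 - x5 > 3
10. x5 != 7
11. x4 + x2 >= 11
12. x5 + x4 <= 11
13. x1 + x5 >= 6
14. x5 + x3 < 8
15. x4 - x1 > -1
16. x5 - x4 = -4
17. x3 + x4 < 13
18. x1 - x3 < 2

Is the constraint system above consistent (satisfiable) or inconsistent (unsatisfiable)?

The assignment x1 = 5, x2 = 5, x3 = 4, x4 = 6, x5 = 2 works:
  constraint 1 holds since x3 + x5 = 6.
  constraint 2 holds since x5 - x4 = -4.
  constraint 6 holds since x2 + x3 = 9.
The rest check out directly.

Satisfiable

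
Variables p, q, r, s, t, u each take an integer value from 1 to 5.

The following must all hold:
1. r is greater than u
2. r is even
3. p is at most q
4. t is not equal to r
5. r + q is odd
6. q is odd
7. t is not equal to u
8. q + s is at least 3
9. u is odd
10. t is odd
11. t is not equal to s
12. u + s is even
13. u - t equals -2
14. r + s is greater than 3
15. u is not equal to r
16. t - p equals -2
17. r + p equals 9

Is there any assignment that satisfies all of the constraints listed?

Try p = 5, q = 5, r = 4, s = 1, t = 3, u = 1.
Check constraint 8: q + s = 6; constraint 13: u - t = -2. The remaining constraints are straightforward to verify.

Satisfiable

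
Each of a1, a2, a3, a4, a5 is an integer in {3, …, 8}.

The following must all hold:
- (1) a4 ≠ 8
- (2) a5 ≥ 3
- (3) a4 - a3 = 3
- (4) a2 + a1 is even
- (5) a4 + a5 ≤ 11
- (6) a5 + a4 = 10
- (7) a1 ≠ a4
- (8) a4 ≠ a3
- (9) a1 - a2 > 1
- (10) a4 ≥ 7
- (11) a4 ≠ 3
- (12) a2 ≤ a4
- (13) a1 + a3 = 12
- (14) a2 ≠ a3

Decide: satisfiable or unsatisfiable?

Take a1 = 8, a2 = 6, a3 = 4, a4 = 7, a5 = 3. Then constraint 3: a4 - a3 = 3; constraint 5: a4 + a5 = 10, and every other listed constraint is also met.

Satisfiable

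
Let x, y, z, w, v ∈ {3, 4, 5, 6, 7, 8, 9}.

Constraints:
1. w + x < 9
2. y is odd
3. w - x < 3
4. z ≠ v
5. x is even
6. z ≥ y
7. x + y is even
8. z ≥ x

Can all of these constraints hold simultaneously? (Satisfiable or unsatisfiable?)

Constraint 5 makes x even and constraint 2 makes y odd, so x + y must be odd. Constraint 7 says x + y is even — contradiction.

Unsatisfiable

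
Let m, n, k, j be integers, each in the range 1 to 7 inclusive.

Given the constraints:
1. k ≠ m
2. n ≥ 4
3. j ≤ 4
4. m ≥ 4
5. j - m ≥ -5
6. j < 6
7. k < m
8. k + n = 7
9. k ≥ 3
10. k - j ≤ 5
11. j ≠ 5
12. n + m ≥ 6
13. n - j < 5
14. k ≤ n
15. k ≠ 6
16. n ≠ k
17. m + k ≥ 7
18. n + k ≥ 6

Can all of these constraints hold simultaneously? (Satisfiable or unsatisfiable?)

Satisfiable

The assignment m = 4, n = 4, k = 3, j = 1 works:
  constraint 5 holds since j - m = -3.
  constraint 8 holds since k + n = 7.
The rest check out directly.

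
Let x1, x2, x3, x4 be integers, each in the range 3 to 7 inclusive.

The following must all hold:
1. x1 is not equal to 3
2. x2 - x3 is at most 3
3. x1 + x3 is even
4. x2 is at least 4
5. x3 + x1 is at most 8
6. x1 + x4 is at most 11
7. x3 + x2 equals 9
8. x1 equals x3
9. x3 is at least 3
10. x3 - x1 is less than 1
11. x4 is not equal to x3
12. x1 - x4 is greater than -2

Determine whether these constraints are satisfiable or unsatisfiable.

Satisfiable

Try x1 = 4, x2 = 5, x3 = 4, x4 = 5.
Check constraint 2: x2 - x3 = 1; constraint 5: x3 + x1 = 8. The remaining constraints are straightforward to verify.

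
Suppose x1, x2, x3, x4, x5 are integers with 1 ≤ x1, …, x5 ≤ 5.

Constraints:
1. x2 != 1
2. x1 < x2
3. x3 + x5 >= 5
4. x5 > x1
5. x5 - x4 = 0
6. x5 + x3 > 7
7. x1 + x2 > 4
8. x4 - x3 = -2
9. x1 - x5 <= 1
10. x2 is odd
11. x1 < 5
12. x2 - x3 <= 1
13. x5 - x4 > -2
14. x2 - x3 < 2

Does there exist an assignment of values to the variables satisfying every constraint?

The assignment x1 = 2, x2 = 5, x3 = 5, x4 = 3, x5 = 3 works:
  constraint 3 holds since x3 + x5 = 8.
  constraint 5 holds since x5 - x4 = 0.
  constraint 6 holds since x5 + x3 = 8.
The rest check out directly.

Satisfiable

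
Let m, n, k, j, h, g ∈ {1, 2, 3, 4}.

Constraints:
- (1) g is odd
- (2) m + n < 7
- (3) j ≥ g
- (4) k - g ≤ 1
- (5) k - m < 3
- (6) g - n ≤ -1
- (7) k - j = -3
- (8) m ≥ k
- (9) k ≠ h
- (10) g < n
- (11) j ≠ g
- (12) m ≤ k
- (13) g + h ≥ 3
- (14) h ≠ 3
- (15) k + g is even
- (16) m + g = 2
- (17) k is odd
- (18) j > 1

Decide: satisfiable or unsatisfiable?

Take m = 1, n = 3, k = 1, j = 4, h = 4, g = 1. Then constraint 2: m + n = 4; constraint 4: k - g = 0; constraint 5: k - m = 0, and every other listed constraint is also met.

Satisfiable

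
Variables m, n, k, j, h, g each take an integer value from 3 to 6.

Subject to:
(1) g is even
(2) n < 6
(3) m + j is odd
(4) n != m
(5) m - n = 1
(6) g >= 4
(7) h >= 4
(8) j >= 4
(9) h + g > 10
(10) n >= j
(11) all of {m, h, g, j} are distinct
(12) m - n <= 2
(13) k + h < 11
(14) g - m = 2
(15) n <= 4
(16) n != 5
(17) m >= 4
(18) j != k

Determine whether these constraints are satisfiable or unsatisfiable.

Constraints 6, 7, 8, and 17 confine each of m, h, g, j to the 3 values {4, …, 6} (the domain already gives each ≤ 6).
Constraint 11 requires all 4 of them to be distinct, but only 3 values are available — impossible by the pigeonhole principle.

Unsatisfiable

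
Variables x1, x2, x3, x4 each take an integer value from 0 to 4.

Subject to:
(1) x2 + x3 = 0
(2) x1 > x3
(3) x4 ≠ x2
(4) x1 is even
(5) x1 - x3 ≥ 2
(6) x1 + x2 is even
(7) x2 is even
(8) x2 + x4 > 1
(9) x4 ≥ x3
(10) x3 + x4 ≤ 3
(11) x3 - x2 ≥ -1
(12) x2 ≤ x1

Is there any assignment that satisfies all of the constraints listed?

Satisfiable

The assignment x1 = 2, x2 = 0, x3 = 0, x4 = 2 works:
  constraint 1 holds since x2 + x3 = 0.
  constraint 5 holds since x1 - x3 = 2.
The rest check out directly.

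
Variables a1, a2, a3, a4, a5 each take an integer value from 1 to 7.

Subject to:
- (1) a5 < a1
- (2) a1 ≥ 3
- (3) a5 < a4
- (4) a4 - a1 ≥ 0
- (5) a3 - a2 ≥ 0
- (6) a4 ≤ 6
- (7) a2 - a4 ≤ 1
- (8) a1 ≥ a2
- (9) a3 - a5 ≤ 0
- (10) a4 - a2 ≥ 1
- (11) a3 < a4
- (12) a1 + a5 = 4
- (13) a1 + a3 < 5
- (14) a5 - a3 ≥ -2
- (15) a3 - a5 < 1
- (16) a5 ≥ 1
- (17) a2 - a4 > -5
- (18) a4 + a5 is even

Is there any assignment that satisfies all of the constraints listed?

Satisfiable

Setting (a1, a2, a3, a4, a5) = (3, 1, 1, 3, 1) satisfies everything: constraint 4: a4 - a1 = 0; constraint 5: a3 - a2 = 0, and the others follow.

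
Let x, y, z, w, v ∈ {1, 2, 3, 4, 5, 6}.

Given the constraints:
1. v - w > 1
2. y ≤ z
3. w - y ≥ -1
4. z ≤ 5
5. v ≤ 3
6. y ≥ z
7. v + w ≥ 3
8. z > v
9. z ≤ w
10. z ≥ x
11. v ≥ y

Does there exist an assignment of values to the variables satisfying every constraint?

Unsatisfiable

Constraints 6, 8, and 11 give z ≤ y, y ≤ v, v < z. Chaining: z ≤ y ≤ v < z, which forces z < z — impossible.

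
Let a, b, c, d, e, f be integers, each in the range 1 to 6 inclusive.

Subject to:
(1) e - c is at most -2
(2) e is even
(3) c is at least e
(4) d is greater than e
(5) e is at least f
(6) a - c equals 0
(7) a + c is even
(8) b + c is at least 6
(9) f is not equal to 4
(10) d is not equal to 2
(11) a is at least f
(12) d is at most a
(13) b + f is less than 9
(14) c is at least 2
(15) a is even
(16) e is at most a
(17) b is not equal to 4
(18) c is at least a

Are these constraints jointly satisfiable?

One satisfying assignment is a = 4, b = 5, c = 4, d = 4, e = 2, f = 1.
For the less obvious constraints — constraint 1: e - c = -2; constraint 6: a - c = 0; constraint 8: b + c = 9 — and the others hold by inspection.

Satisfiable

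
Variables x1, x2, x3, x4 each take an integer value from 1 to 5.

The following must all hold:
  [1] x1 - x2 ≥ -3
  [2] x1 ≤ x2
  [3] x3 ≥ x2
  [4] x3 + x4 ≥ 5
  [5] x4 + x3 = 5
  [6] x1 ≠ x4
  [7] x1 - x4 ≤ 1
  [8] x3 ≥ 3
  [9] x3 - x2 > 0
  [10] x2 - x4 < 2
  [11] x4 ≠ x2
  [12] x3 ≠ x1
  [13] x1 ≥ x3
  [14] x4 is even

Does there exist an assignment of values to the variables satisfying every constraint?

Constraints 2, 9, and 13 give x3 ≤ x1, x1 ≤ x2, x2 < x3. Chaining: x3 ≤ x1 ≤ x2 < x3, which forces x3 < x3 — impossible.

Unsatisfiable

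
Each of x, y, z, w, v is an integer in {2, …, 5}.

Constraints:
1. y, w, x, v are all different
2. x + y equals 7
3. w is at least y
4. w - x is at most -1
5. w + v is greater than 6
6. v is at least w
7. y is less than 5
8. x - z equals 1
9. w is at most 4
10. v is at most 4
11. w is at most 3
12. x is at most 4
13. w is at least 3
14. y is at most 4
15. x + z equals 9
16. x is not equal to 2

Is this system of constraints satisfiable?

Unsatisfiable

Constraints 9, 10, 12, and 14 confine each of y, w, x, v to the 3 values {2, …, 4} (the domain already gives each ≥ 2).
Constraint 1 requires all 4 of them to be distinct, but only 3 values are available — impossible by the pigeonhole principle.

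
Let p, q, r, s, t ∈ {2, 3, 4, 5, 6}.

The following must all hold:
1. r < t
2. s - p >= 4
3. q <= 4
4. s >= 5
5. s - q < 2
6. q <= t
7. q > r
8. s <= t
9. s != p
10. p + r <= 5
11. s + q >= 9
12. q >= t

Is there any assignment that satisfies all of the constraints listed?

From constraints 4 and 8: t ≥ s and s ≥ 5, so t ≥ 5. From constraints 3 and 12: t ≤ q and q ≤ 4, so t ≤ 4. But 4 < 5, so no value of t works.

Unsatisfiable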